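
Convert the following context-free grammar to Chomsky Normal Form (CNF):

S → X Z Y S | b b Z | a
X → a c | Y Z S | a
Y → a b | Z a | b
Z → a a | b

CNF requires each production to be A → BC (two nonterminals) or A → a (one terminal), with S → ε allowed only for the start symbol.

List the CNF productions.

TB → b; S → a; TA → a; TC → c; X → a; Y → b; Z → b; S → X X0; X0 → Z X1; X1 → Y S; S → TB X2; X2 → TB Z; X → TA TC; X → Y X3; X3 → Z S; Y → TA TB; Y → Z TA; Z → TA TA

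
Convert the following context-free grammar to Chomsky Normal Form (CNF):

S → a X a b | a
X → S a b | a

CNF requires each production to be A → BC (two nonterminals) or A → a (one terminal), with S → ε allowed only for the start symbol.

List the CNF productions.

TA → a; TB → b; S → a; X → a; S → TA X0; X0 → X X1; X1 → TA TB; X → S X2; X2 → TA TB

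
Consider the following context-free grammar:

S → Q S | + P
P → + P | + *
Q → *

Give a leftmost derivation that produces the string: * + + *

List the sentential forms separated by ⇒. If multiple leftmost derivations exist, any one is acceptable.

S ⇒ Q S ⇒ * S ⇒ * + P ⇒ * + + *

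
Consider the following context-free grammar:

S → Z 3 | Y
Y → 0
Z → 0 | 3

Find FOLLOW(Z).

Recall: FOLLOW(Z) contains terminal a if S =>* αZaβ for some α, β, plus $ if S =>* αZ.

We compute FOLLOW(Z) using the standard algorithm.
FOLLOW(S) starts with {$}.
FIRST(S) = {0, 3}
FIRST(Y) = {0}
FIRST(Z) = {0, 3}
FOLLOW(S) = {$}
FOLLOW(Y) = {$}
FOLLOW(Z) = {3}
Therefore, FOLLOW(Z) = {3}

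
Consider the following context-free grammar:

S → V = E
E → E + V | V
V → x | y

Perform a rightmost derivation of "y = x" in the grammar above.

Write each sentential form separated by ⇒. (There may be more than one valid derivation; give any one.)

S ⇒ V = E ⇒ V = V ⇒ V = x ⇒ y = x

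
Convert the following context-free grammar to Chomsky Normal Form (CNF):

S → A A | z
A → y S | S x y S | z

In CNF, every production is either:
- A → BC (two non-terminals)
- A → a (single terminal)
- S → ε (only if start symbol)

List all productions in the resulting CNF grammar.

S → z; TY → y; TX → x; A → z; S → A A; A → TY S; A → S X0; X0 → TX X1; X1 → TY S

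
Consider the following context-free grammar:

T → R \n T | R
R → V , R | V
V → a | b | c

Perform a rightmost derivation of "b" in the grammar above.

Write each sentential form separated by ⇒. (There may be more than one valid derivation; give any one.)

T ⇒ R ⇒ V ⇒ b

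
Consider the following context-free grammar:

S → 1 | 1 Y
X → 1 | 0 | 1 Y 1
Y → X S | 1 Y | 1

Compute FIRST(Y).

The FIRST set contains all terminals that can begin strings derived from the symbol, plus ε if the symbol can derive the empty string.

We compute FIRST(Y) using the standard algorithm.
FIRST(S) = {1}
FIRST(X) = {0, 1}
FIRST(Y) = {0, 1}
Therefore, FIRST(Y) = {0, 1}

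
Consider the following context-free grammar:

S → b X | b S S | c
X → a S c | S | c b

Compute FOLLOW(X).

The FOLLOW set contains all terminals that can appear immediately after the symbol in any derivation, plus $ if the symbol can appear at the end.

We compute FOLLOW(X) using the standard algorithm.
FOLLOW(S) starts with {$}.
FIRST(S) = {b, c}
FIRST(X) = {a, b, c}
FOLLOW(S) = {$, b, c}
FOLLOW(X) = {$, b, c}
Therefore, FOLLOW(X) = {$, b, c}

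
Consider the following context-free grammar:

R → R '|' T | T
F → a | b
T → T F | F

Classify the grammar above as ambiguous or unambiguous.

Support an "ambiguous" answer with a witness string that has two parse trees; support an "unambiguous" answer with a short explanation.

Unambiguous - every string in the language has a unique parse tree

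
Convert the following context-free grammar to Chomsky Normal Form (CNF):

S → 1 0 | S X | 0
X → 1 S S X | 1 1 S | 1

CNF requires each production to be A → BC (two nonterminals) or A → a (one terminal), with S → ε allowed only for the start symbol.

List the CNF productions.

T1 → 1; T0 → 0; S → 0; X → 1; S → T1 T0; S → S X; X → T1 X0; X0 → S X1; X1 → S X; X → T1 X2; X2 → T1 S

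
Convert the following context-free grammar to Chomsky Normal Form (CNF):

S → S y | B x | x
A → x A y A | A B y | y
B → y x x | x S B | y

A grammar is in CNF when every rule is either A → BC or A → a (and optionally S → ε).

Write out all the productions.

TY → y; TX → x; S → x; A → y; B → y; S → S TY; S → B TX; A → TX X0; X0 → A X1; X1 → TY A; A → A X2; X2 → B TY; B → TY X3; X3 → TX TX; B → TX X4; X4 → S B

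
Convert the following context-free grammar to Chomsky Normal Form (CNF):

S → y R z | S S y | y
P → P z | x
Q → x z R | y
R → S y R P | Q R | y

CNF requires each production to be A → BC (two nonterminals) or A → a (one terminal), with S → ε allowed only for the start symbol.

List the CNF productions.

TY → y; TZ → z; S → y; P → x; TX → x; Q → y; R → y; S → TY X0; X0 → R TZ; S → S X1; X1 → S TY; P → P TZ; Q → TX X2; X2 → TZ R; R → S X3; X3 → TY X4; X4 → R P; R → Q R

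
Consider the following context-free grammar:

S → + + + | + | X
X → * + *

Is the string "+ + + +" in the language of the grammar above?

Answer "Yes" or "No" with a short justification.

No - no valid derivation exists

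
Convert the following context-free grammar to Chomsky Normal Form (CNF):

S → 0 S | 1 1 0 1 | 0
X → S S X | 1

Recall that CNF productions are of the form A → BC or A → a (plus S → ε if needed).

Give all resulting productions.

T0 → 0; T1 → 1; S → 0; X → 1; S → T0 S; S → T1 X0; X0 → T1 X1; X1 → T0 T1; X → S X2; X2 → S X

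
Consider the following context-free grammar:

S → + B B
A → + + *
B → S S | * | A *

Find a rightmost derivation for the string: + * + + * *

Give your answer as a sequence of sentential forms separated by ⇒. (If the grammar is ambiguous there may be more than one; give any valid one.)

S ⇒ + B B ⇒ + B A * ⇒ + B + + * * ⇒ + * + + * *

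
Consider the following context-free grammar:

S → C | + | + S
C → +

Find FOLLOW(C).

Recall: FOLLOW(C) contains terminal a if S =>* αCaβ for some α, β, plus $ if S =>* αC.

We compute FOLLOW(C) using the standard algorithm.
FOLLOW(S) starts with {$}.
FIRST(C) = {+}
FIRST(S) = {+}
FOLLOW(C) = {$}
FOLLOW(S) = {$}
Therefore, FOLLOW(C) = {$}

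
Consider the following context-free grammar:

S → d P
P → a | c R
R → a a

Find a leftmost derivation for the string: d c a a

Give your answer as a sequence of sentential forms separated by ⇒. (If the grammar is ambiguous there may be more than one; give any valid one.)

S ⇒ d P ⇒ d c R ⇒ d c a a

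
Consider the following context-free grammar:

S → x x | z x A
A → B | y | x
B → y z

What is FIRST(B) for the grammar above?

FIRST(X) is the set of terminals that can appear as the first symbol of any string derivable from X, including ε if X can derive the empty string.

We compute FIRST(B) using the standard algorithm.
FIRST(A) = {x, y}
FIRST(B) = {y}
FIRST(S) = {x, z}
Therefore, FIRST(B) = {y}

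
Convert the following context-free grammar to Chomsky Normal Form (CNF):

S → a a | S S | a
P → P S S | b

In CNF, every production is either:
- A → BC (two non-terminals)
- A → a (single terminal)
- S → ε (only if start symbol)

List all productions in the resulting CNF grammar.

TA → a; S → a; P → b; S → TA TA; S → S S; P → P X0; X0 → S S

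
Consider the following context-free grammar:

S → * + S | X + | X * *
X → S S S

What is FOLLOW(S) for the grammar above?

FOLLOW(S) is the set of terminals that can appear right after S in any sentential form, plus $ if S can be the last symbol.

We compute FOLLOW(S) using the standard algorithm.
FOLLOW(S) starts with {$}.
FIRST(S) = {*}
FIRST(X) = {*}
FOLLOW(S) = {$, *, +}
FOLLOW(X) = {*, +}
Therefore, FOLLOW(S) = {$, *, +}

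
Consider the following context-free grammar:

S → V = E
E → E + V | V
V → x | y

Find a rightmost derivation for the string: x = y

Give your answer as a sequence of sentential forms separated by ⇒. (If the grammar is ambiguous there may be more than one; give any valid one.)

S ⇒ V = E ⇒ V = V ⇒ V = y ⇒ x = y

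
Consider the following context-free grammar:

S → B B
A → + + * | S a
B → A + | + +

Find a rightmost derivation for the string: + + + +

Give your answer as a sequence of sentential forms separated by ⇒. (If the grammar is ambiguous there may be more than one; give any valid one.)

S ⇒ B B ⇒ B + + ⇒ + + + +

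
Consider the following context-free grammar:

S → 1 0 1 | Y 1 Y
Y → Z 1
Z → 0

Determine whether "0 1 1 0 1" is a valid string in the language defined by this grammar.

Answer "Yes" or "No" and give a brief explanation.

Yes - a valid derivation exists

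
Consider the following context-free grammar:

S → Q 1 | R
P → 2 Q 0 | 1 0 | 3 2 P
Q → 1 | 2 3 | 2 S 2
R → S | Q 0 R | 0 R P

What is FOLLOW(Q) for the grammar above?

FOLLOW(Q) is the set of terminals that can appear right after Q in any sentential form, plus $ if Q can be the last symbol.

We compute FOLLOW(Q) using the standard algorithm.
FOLLOW(S) starts with {$}.
FIRST(P) = {1, 2, 3}
FIRST(Q) = {1, 2}
FIRST(R) = {0, 1, 2}
FIRST(S) = {0, 1, 2}
FOLLOW(P) = {$, 1, 2, 3}
FOLLOW(Q) = {0, 1}
FOLLOW(R) = {$, 1, 2, 3}
FOLLOW(S) = {$, 1, 2, 3}
Therefore, FOLLOW(Q) = {0, 1}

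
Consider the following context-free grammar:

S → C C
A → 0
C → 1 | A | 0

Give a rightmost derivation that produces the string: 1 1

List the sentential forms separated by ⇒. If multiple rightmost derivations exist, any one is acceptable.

S ⇒ C C ⇒ C 1 ⇒ 1 1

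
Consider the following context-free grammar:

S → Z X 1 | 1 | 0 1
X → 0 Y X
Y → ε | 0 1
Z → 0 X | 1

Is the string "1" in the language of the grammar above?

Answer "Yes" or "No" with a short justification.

Yes - a valid derivation exists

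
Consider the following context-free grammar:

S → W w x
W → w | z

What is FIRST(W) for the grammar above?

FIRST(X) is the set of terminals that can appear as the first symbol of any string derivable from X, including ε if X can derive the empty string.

We compute FIRST(W) using the standard algorithm.
FIRST(S) = {w, z}
FIRST(W) = {w, z}
Therefore, FIRST(W) = {w, z}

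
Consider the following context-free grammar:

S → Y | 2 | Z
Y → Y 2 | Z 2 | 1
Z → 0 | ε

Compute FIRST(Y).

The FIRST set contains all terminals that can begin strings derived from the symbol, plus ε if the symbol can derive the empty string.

We compute FIRST(Y) using the standard algorithm.
FIRST(S) = {0, 1, 2, ε}
FIRST(Y) = {0, 1, 2}
FIRST(Z) = {0, ε}
Therefore, FIRST(Y) = {0, 1, 2}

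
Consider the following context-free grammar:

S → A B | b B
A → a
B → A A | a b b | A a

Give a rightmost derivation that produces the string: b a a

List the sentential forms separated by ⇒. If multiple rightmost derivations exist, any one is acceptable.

S ⇒ b B ⇒ b A a ⇒ b a a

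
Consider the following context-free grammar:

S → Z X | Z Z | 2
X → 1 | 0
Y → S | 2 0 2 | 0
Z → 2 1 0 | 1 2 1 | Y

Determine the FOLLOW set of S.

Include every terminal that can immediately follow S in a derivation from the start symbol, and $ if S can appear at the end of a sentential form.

We compute FOLLOW(S) using the standard algorithm.
FOLLOW(S) starts with {$}.
FIRST(S) = {0, 1, 2}
FIRST(X) = {0, 1}
FIRST(Y) = {0, 1, 2}
FIRST(Z) = {0, 1, 2}
FOLLOW(S) = {$, 0, 1, 2}
FOLLOW(X) = {$, 0, 1, 2}
FOLLOW(Y) = {$, 0, 1, 2}
FOLLOW(Z) = {$, 0, 1, 2}
Therefore, FOLLOW(S) = {$, 0, 1, 2}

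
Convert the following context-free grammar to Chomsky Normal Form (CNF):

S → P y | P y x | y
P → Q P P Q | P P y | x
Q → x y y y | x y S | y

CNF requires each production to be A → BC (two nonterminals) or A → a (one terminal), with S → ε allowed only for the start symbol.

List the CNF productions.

TY → y; TX → x; S → y; P → x; Q → y; S → P TY; S → P X0; X0 → TY TX; P → Q X1; X1 → P X2; X2 → P Q; P → P X3; X3 → P TY; Q → TX X4; X4 → TY X5; X5 → TY TY; Q → TX X6; X6 → TY S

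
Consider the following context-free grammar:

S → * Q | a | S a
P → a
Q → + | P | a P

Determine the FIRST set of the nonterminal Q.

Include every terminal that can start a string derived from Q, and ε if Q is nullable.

We compute FIRST(Q) using the standard algorithm.
FIRST(P) = {a}
FIRST(Q) = {+, a}
FIRST(S) = {*, a}
Therefore, FIRST(Q) = {+, a}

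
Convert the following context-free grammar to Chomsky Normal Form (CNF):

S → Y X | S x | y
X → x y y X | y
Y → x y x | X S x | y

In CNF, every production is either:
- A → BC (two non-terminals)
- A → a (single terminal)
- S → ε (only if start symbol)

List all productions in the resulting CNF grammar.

TX → x; S → y; TY → y; X → y; Y → y; S → Y X; S → S TX; X → TX X0; X0 → TY X1; X1 → TY X; Y → TX X2; X2 → TY TX; Y → X X3; X3 → S TX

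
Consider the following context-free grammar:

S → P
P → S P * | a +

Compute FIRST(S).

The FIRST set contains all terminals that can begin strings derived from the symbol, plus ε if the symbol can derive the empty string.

We compute FIRST(S) using the standard algorithm.
FIRST(P) = {a}
FIRST(S) = {a}
Therefore, FIRST(S) = {a}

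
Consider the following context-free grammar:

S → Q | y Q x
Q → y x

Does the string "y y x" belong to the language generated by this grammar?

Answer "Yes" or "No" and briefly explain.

No - no valid derivation exists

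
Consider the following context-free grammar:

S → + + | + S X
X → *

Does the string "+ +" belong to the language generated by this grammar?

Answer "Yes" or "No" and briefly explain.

Yes - a valid derivation exists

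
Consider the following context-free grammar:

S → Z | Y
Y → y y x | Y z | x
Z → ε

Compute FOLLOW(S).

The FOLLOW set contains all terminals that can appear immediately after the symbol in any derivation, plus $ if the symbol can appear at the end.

We compute FOLLOW(S) using the standard algorithm.
FOLLOW(S) starts with {$}.
FIRST(S) = {x, y, ε}
FIRST(Y) = {x, y}
FIRST(Z) = {ε}
FOLLOW(S) = {$}
FOLLOW(Y) = {$, z}
FOLLOW(Z) = {$}
Therefore, FOLLOW(S) = {$}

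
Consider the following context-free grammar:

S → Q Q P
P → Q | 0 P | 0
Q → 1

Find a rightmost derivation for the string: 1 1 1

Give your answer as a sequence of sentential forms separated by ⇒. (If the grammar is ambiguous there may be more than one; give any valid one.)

S ⇒ Q Q P ⇒ Q Q Q ⇒ Q Q 1 ⇒ Q 1 1 ⇒ 1 1 1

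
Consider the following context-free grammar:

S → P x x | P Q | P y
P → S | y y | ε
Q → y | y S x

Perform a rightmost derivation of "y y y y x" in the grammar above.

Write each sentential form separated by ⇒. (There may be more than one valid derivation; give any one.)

S ⇒ P Q ⇒ P y S x ⇒ P y P y x ⇒ P y y y y x ⇒ y y y y x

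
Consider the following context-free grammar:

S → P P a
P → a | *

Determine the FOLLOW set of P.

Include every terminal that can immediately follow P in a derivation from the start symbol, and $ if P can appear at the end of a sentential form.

We compute FOLLOW(P) using the standard algorithm.
FOLLOW(S) starts with {$}.
FIRST(P) = {*, a}
FIRST(S) = {*, a}
FOLLOW(P) = {*, a}
FOLLOW(S) = {$}
Therefore, FOLLOW(P) = {*, a}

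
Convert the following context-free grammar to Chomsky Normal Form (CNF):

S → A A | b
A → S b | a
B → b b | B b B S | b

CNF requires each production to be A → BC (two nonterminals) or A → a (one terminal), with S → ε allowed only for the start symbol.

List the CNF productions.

S → b; TB → b; A → a; B → b; S → A A; A → S TB; B → TB TB; B → B X0; X0 → TB X1; X1 → B S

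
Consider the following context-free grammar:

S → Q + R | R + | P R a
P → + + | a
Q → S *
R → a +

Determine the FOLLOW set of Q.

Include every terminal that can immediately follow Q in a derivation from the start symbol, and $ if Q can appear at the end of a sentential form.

We compute FOLLOW(Q) using the standard algorithm.
FOLLOW(S) starts with {$}.
FIRST(P) = {+, a}
FIRST(Q) = {+, a}
FIRST(R) = {a}
FIRST(S) = {+, a}
FOLLOW(P) = {a}
FOLLOW(Q) = {+}
FOLLOW(R) = {$, *, +, a}
FOLLOW(S) = {$, *}
Therefore, FOLLOW(Q) = {+}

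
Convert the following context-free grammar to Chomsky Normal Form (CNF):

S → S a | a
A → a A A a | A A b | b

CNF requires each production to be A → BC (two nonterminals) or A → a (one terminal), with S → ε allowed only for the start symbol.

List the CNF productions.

TA → a; S → a; TB → b; A → b; S → S TA; A → TA X0; X0 → A X1; X1 → A TA; A → A X2; X2 → A TB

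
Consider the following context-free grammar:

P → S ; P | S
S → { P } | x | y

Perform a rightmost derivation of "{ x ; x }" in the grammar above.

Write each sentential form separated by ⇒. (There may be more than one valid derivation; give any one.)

P ⇒ S ⇒ { P } ⇒ { S ; P } ⇒ { S ; S } ⇒ { S ; x } ⇒ { x ; x }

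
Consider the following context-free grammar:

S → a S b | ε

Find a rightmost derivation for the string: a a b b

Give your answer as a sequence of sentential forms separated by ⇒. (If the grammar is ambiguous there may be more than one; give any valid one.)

S ⇒ a S b ⇒ a a S b b ⇒ a a b b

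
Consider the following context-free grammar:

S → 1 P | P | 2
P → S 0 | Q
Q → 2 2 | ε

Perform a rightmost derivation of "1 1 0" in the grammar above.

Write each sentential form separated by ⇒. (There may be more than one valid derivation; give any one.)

S ⇒ 1 P ⇒ 1 S 0 ⇒ 1 1 P 0 ⇒ 1 1 Q 0 ⇒ 1 1 0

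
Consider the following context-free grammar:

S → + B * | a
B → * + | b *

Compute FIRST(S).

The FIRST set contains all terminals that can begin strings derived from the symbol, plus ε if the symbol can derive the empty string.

We compute FIRST(S) using the standard algorithm.
FIRST(B) = {*, b}
FIRST(S) = {+, a}
Therefore, FIRST(S) = {+, a}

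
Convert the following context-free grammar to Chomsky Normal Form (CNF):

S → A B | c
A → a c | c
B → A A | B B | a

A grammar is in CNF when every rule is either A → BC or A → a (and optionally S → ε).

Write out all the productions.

S → c; TA → a; TC → c; A → c; B → a; S → A B; A → TA TC; B → A A; B → B B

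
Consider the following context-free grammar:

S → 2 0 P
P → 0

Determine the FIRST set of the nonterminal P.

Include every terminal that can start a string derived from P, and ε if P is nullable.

We compute FIRST(P) using the standard algorithm.
FIRST(P) = {0}
FIRST(S) = {2}
Therefore, FIRST(P) = {0}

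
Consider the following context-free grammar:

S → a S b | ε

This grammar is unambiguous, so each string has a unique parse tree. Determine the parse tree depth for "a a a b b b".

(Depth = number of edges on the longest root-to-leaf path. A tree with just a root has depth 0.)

4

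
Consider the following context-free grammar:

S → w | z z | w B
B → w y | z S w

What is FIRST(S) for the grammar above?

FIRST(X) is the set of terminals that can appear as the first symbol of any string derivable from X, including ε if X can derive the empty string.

We compute FIRST(S) using the standard algorithm.
FIRST(B) = {w, z}
FIRST(S) = {w, z}
Therefore, FIRST(S) = {w, z}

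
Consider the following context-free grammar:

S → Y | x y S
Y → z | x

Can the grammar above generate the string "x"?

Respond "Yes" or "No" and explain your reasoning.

Yes - a valid derivation exists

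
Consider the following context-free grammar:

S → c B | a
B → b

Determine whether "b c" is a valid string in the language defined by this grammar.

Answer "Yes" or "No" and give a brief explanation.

No - no valid derivation exists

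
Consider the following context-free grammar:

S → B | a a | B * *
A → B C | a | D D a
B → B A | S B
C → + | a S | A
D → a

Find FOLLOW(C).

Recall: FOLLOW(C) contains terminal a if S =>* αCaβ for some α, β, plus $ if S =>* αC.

We compute FOLLOW(C) using the standard algorithm.
FOLLOW(S) starts with {$}.
FIRST(A) = {a}
FIRST(B) = {a}
FIRST(C) = {+, a}
FIRST(D) = {a}
FIRST(S) = {a}
FOLLOW(A) = {$, *, +, a}
FOLLOW(B) = {$, *, +, a}
FOLLOW(C) = {$, *, +, a}
FOLLOW(D) = {a}
FOLLOW(S) = {$, *, +, a}
Therefore, FOLLOW(C) = {$, *, +, a}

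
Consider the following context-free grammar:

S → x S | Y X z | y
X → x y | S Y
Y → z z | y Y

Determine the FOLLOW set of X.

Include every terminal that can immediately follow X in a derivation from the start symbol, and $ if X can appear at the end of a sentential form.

We compute FOLLOW(X) using the standard algorithm.
FOLLOW(S) starts with {$}.
FIRST(S) = {x, y, z}
FIRST(X) = {x, y, z}
FIRST(Y) = {y, z}
FOLLOW(S) = {$, y, z}
FOLLOW(X) = {z}
FOLLOW(Y) = {x, y, z}
Therefore, FOLLOW(X) = {z}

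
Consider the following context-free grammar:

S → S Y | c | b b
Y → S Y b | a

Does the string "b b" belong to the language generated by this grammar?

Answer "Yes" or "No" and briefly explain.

Yes - a valid derivation exists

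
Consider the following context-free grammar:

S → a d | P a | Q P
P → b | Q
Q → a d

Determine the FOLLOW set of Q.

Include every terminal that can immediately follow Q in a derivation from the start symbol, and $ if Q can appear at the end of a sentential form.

We compute FOLLOW(Q) using the standard algorithm.
FOLLOW(S) starts with {$}.
FIRST(P) = {a, b}
FIRST(Q) = {a}
FIRST(S) = {a, b}
FOLLOW(P) = {$, a}
FOLLOW(Q) = {$, a, b}
FOLLOW(S) = {$}
Therefore, FOLLOW(Q) = {$, a, b}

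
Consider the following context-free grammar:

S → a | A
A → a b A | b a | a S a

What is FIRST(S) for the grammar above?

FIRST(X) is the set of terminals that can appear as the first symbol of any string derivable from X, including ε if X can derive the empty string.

We compute FIRST(S) using the standard algorithm.
FIRST(A) = {a, b}
FIRST(S) = {a, b}
Therefore, FIRST(S) = {a, b}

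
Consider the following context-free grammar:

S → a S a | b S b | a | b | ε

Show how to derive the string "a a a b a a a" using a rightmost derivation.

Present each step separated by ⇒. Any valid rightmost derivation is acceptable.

S ⇒ a S a ⇒ a a S a a ⇒ a a a S a a a ⇒ a a a b a a a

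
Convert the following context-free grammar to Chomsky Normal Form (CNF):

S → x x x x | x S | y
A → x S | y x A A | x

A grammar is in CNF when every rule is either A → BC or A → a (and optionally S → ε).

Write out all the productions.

TX → x; S → y; TY → y; A → x; S → TX X0; X0 → TX X1; X1 → TX TX; S → TX S; A → TX S; A → TY X2; X2 → TX X3; X3 → A A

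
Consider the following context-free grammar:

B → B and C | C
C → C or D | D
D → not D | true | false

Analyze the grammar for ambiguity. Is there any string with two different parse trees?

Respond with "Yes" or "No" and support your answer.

No - the grammar is unambiguous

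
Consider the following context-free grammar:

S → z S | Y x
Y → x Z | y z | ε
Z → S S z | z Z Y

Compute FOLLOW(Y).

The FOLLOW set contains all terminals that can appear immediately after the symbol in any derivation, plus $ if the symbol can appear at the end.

We compute FOLLOW(Y) using the standard algorithm.
FOLLOW(S) starts with {$}.
FIRST(S) = {x, y, z}
FIRST(Y) = {x, y, ε}
FIRST(Z) = {x, y, z}
FOLLOW(S) = {$, x, y, z}
FOLLOW(Y) = {x, y}
FOLLOW(Z) = {x, y}
Therefore, FOLLOW(Y) = {x, y}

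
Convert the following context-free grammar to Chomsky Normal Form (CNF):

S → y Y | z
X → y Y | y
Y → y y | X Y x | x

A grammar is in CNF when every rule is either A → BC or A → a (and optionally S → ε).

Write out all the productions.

TY → y; S → z; X → y; TX → x; Y → x; S → TY Y; X → TY Y; Y → TY TY; Y → X X0; X0 → Y TX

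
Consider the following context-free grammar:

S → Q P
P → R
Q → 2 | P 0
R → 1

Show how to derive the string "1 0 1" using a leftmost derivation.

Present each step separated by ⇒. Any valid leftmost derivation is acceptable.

S ⇒ Q P ⇒ P 0 P ⇒ R 0 P ⇒ 1 0 P ⇒ 1 0 R ⇒ 1 0 1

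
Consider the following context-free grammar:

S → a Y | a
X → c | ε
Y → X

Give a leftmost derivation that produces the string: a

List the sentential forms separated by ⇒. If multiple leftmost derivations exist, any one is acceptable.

S ⇒ a Y ⇒ a X ⇒ a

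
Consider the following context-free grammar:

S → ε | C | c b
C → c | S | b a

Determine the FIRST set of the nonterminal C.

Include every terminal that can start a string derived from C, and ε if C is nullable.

We compute FIRST(C) using the standard algorithm.
FIRST(C) = {b, c, ε}
FIRST(S) = {b, c, ε}
Therefore, FIRST(C) = {b, c, ε}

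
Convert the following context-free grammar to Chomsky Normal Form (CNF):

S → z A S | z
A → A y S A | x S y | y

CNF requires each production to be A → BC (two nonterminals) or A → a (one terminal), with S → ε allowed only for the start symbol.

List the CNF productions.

TZ → z; S → z; TY → y; TX → x; A → y; S → TZ X0; X0 → A S; A → A X1; X1 → TY X2; X2 → S A; A → TX X3; X3 → S TY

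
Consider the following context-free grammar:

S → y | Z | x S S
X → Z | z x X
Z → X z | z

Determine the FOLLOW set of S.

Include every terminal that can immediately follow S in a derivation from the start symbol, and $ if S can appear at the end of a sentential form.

We compute FOLLOW(S) using the standard algorithm.
FOLLOW(S) starts with {$}.
FIRST(S) = {x, y, z}
FIRST(X) = {z}
FIRST(Z) = {z}
FOLLOW(S) = {$, x, y, z}
FOLLOW(X) = {z}
FOLLOW(Z) = {$, x, y, z}
Therefore, FOLLOW(S) = {$, x, y, z}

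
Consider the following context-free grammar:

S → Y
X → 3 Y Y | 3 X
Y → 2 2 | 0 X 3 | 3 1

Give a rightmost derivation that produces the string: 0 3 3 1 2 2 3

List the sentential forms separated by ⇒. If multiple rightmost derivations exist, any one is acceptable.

S ⇒ Y ⇒ 0 X 3 ⇒ 0 3 Y Y 3 ⇒ 0 3 Y 2 2 3 ⇒ 0 3 3 1 2 2 3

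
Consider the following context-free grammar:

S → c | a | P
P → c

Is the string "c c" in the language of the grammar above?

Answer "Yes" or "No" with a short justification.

No - no valid derivation exists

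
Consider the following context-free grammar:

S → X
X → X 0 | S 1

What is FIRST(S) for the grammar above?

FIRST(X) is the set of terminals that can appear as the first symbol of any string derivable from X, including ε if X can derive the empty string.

We compute FIRST(S) using the standard algorithm.
FIRST(S) = {}
FIRST(X) = {}
Therefore, FIRST(S) = {}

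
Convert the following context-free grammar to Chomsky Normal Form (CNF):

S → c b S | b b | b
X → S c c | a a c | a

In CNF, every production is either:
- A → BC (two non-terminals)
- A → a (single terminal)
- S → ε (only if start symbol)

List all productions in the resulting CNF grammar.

TC → c; TB → b; S → b; TA → a; X → a; S → TC X0; X0 → TB S; S → TB TB; X → S X1; X1 → TC TC; X → TA X2; X2 → TA TC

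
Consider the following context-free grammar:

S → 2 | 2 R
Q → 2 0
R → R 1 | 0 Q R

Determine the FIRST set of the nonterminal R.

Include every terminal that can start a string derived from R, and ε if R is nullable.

We compute FIRST(R) using the standard algorithm.
FIRST(Q) = {2}
FIRST(R) = {0}
FIRST(S) = {2}
Therefore, FIRST(R) = {0}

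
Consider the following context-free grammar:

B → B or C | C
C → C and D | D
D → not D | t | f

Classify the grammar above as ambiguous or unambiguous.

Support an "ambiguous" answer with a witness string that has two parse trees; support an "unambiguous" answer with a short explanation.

Unambiguous - every string in the language has a unique parse tree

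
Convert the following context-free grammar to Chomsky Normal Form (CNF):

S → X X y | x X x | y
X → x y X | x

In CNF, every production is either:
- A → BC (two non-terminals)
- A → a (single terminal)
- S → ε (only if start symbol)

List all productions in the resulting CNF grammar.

TY → y; TX → x; S → y; X → x; S → X X0; X0 → X TY; S → TX X1; X1 → X TX; X → TX X2; X2 → TY X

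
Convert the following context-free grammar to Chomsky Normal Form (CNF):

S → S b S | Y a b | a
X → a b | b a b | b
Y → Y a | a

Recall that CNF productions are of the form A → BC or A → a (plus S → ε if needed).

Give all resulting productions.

TB → b; TA → a; S → a; X → b; Y → a; S → S X0; X0 → TB S; S → Y X1; X1 → TA TB; X → TA TB; X → TB X2; X2 → TA TB; Y → Y TA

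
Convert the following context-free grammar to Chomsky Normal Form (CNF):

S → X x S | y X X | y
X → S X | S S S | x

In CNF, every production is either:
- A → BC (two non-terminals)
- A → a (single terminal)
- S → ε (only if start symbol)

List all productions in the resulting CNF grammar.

TX → x; TY → y; S → y; X → x; S → X X0; X0 → TX S; S → TY X1; X1 → X X; X → S X; X → S X2; X2 → S S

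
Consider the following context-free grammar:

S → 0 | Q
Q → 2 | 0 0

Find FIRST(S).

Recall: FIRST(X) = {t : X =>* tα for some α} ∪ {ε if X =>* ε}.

We compute FIRST(S) using the standard algorithm.
FIRST(Q) = {0, 2}
FIRST(S) = {0, 2}
Therefore, FIRST(S) = {0, 2}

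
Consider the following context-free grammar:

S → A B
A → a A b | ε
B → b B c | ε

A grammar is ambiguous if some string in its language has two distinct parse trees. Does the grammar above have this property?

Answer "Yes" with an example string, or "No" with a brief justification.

No - the grammar is unambiguous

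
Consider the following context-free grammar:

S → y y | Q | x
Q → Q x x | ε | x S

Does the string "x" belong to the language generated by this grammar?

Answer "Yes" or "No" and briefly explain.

Yes - a valid derivation exists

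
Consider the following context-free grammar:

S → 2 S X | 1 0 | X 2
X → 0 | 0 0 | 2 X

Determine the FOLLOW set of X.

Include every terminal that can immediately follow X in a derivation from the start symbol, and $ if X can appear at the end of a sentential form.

We compute FOLLOW(X) using the standard algorithm.
FOLLOW(S) starts with {$}.
FIRST(S) = {0, 1, 2}
FIRST(X) = {0, 2}
FOLLOW(S) = {$, 0, 2}
FOLLOW(X) = {$, 0, 2}
Therefore, FOLLOW(X) = {$, 0, 2}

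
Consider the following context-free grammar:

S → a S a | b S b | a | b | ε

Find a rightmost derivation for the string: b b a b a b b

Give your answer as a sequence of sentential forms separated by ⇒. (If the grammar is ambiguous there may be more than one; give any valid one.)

S ⇒ b S b ⇒ b b S b b ⇒ b b a S a b b ⇒ b b a b a b b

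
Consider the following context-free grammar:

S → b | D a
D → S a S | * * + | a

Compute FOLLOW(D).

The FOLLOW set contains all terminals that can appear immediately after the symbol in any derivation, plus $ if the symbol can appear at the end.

We compute FOLLOW(D) using the standard algorithm.
FOLLOW(S) starts with {$}.
FIRST(D) = {*, a, b}
FIRST(S) = {*, a, b}
FOLLOW(D) = {a}
FOLLOW(S) = {$, a}
Therefore, FOLLOW(D) = {a}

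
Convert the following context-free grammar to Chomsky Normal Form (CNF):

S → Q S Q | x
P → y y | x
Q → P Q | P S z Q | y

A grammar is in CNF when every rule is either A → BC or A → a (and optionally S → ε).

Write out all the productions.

S → x; TY → y; P → x; TZ → z; Q → y; S → Q X0; X0 → S Q; P → TY TY; Q → P Q; Q → P X1; X1 → S X2; X2 → TZ Q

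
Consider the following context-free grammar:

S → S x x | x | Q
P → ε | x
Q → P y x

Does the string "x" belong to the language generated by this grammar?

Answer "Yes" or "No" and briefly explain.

Yes - a valid derivation exists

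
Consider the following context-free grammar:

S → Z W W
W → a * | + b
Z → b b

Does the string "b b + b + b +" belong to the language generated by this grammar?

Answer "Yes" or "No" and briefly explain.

No - no valid derivation exists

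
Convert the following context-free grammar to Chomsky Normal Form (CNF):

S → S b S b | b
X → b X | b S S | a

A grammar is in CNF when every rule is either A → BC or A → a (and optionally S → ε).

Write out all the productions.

TB → b; S → b; X → a; S → S X0; X0 → TB X1; X1 → S TB; X → TB X; X → TB X2; X2 → S S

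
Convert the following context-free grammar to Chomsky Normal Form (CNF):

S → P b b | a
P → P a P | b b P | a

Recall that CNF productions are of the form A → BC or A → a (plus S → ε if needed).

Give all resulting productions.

TB → b; S → a; TA → a; P → a; S → P X0; X0 → TB TB; P → P X1; X1 → TA P; P → TB X2; X2 → TB P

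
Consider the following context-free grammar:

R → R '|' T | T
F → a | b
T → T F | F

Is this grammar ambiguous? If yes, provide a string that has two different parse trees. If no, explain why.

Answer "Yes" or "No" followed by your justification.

No - the grammar is unambiguous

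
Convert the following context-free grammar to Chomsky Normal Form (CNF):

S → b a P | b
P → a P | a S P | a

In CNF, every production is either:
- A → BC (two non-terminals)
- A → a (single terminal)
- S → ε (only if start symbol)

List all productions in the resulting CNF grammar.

TB → b; TA → a; S → b; P → a; S → TB X0; X0 → TA P; P → TA P; P → TA X1; X1 → S P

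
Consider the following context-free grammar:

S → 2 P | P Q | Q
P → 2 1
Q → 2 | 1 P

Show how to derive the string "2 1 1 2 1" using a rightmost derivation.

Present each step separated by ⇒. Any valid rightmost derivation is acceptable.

S ⇒ P Q ⇒ P 1 P ⇒ P 1 2 1 ⇒ 2 1 1 2 1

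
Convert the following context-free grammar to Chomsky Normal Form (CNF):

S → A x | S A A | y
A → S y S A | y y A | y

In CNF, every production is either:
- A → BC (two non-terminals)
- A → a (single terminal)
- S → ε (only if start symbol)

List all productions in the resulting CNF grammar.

TX → x; S → y; TY → y; A → y; S → A TX; S → S X0; X0 → A A; A → S X1; X1 → TY X2; X2 → S A; A → TY X3; X3 → TY A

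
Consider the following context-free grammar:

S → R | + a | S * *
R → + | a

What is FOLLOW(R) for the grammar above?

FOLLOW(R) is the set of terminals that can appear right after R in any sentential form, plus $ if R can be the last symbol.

We compute FOLLOW(R) using the standard algorithm.
FOLLOW(S) starts with {$}.
FIRST(R) = {+, a}
FIRST(S) = {+, a}
FOLLOW(R) = {$, *}
FOLLOW(S) = {$, *}
Therefore, FOLLOW(R) = {$, *}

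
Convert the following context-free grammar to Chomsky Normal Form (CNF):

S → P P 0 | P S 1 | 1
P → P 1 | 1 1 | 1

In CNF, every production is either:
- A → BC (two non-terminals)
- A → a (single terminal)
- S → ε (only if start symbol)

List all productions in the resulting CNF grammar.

T0 → 0; T1 → 1; S → 1; P → 1; S → P X0; X0 → P T0; S → P X1; X1 → S T1; P → P T1; P → T1 T1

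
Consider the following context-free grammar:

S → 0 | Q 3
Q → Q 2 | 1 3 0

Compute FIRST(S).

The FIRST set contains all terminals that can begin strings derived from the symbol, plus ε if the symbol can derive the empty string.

We compute FIRST(S) using the standard algorithm.
FIRST(Q) = {1}
FIRST(S) = {0, 1}
Therefore, FIRST(S) = {0, 1}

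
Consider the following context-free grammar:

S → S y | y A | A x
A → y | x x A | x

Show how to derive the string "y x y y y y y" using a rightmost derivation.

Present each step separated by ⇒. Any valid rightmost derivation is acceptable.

S ⇒ S y ⇒ S y y ⇒ S y y y ⇒ S y y y y ⇒ S y y y y y ⇒ y A y y y y y ⇒ y x y y y y y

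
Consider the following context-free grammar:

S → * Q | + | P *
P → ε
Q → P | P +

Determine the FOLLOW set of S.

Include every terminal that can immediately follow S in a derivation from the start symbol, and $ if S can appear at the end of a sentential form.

We compute FOLLOW(S) using the standard algorithm.
FOLLOW(S) starts with {$}.
FIRST(P) = {ε}
FIRST(Q) = {+, ε}
FIRST(S) = {*, +}
FOLLOW(P) = {$, *, +}
FOLLOW(Q) = {$}
FOLLOW(S) = {$}
Therefore, FOLLOW(S) = {$}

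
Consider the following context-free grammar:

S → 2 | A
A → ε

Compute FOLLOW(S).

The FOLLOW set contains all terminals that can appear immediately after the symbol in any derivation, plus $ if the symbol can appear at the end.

We compute FOLLOW(S) using the standard algorithm.
FOLLOW(S) starts with {$}.
FIRST(A) = {ε}
FIRST(S) = {2, ε}
FOLLOW(A) = {$}
FOLLOW(S) = {$}
Therefore, FOLLOW(S) = {$}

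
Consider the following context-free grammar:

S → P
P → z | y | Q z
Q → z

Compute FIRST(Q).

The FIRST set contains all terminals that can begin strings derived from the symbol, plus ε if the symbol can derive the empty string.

We compute FIRST(Q) using the standard algorithm.
FIRST(P) = {y, z}
FIRST(Q) = {z}
FIRST(S) = {y, z}
Therefore, FIRST(Q) = {z}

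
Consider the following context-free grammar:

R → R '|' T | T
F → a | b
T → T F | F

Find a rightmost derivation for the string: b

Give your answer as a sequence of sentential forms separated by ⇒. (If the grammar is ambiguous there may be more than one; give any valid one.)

R ⇒ T ⇒ F ⇒ b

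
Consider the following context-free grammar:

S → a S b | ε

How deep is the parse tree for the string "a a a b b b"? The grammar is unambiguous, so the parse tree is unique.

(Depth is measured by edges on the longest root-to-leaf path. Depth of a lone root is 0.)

4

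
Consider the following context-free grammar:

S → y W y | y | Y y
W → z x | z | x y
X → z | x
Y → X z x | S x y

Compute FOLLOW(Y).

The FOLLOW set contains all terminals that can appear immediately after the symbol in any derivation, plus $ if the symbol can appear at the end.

We compute FOLLOW(Y) using the standard algorithm.
FOLLOW(S) starts with {$}.
FIRST(S) = {x, y, z}
FIRST(W) = {x, z}
FIRST(X) = {x, z}
FIRST(Y) = {x, y, z}
FOLLOW(S) = {$, x}
FOLLOW(W) = {y}
FOLLOW(X) = {z}
FOLLOW(Y) = {y}
Therefore, FOLLOW(Y) = {y}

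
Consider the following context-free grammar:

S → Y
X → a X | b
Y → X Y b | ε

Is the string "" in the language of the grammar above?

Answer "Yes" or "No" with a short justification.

Yes - a valid derivation exists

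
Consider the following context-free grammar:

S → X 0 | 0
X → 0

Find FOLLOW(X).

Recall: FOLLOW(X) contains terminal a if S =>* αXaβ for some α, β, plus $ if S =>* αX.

We compute FOLLOW(X) using the standard algorithm.
FOLLOW(S) starts with {$}.
FIRST(S) = {0}
FIRST(X) = {0}
FOLLOW(S) = {$}
FOLLOW(X) = {0}
Therefore, FOLLOW(X) = {0}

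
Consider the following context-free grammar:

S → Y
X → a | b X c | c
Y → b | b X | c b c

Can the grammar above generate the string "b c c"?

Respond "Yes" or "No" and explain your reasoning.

No - no valid derivation exists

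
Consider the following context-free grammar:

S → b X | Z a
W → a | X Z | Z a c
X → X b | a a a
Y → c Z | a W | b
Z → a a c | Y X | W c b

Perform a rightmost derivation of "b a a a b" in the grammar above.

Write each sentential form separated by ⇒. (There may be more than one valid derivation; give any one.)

S ⇒ b X ⇒ b X b ⇒ b a a a b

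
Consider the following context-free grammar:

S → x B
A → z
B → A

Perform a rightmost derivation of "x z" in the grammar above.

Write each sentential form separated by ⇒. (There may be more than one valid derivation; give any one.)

S ⇒ x B ⇒ x A ⇒ x z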